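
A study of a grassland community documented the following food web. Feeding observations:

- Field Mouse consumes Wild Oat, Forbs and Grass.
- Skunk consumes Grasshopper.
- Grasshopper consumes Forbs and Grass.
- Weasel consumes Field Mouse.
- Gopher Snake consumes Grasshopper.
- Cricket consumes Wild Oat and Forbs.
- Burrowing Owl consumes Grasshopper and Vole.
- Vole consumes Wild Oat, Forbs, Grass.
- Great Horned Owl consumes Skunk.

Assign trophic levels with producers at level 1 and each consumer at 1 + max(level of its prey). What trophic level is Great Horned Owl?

Trophic level 4

Grass is a producer → level 1.
Grasshopper eats Grass (level 1); other prey at levels: Forbs 1 → level 2.
Skunk eats Grasshopper → level 3.
Great Horned Owl eats Skunk → level 4.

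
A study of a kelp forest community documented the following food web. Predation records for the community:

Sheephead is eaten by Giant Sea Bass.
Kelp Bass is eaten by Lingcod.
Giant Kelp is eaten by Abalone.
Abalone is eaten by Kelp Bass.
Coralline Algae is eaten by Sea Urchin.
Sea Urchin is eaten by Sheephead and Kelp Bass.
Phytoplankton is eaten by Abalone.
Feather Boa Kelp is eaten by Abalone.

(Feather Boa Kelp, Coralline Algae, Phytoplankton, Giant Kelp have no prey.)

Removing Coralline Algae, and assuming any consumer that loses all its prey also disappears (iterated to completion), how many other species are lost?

Remove Coralline Algae.
Round 1: Sea Urchin (all prey gone) → extinct.
Round 2: Sheephead (all prey gone) → extinct.
Round 3: Giant Sea Bass (all prey gone) → extinct.
No further losses. Total secondary extinctions: 3.

3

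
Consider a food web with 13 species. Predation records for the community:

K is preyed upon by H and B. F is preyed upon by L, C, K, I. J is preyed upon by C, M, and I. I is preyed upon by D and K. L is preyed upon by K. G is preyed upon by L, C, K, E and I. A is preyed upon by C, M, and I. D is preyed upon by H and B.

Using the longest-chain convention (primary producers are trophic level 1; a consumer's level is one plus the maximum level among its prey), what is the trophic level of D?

Trophic level 3

J is a producer → level 1.
I eats J (level 1); other prey at levels: A 1, F 1, G 1 → level 2.
D eats I → level 3.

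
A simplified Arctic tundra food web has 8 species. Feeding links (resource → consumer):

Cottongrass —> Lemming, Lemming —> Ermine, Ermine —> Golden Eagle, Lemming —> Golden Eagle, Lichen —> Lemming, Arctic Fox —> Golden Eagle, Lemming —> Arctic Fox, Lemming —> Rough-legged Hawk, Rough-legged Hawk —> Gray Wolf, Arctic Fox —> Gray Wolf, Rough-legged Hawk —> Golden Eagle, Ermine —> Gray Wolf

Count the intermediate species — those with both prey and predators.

Intermediate species (has both prey and predators): Lemming, Ermine, Rough-legged Hawk, Arctic Fox.
Count: 4.

4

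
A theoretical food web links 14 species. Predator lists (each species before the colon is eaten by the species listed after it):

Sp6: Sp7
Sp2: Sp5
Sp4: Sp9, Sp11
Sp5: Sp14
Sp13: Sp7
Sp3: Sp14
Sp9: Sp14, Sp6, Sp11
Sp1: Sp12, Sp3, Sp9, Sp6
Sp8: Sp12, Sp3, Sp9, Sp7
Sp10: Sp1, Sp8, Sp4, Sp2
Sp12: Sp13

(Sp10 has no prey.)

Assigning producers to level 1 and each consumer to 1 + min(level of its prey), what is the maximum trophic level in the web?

4

Producers (level 1): Sp10.
Following each consumer down to its lowest-level prey: Sp10 → Sp1 → Sp9 → Sp14 (levels 1 through 4).
All prey of Sp14 (Sp9 3, Sp5 3, Sp3 3) are at level 3 or above, so Sp14 is at level 1 + 3 = 4.
Every consumer has at least one prey at level 3 or below, so none exceeds level 4.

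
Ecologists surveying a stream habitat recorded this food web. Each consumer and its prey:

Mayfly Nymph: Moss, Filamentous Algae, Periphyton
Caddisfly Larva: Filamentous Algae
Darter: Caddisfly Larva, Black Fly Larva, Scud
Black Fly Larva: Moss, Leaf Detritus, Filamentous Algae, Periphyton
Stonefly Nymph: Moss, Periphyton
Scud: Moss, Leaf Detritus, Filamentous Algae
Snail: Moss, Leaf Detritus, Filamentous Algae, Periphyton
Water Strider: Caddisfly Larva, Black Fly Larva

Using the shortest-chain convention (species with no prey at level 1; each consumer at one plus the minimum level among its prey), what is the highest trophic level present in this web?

3

Basal resources (level 1): Moss, Leaf Detritus, Filamentous Algae, Periphyton.
Following each consumer down to its lowest-level prey: Filamentous Algae → Caddisfly Larva → Water Strider (levels 1 through 3).
All prey of Water Strider (Caddisfly Larva 2, Black Fly Larva 2) are at level 2 or above, so Water Strider is at level 1 + 2 = 3.
Every consumer has at least one prey at level 2 or below, so none exceeds level 3.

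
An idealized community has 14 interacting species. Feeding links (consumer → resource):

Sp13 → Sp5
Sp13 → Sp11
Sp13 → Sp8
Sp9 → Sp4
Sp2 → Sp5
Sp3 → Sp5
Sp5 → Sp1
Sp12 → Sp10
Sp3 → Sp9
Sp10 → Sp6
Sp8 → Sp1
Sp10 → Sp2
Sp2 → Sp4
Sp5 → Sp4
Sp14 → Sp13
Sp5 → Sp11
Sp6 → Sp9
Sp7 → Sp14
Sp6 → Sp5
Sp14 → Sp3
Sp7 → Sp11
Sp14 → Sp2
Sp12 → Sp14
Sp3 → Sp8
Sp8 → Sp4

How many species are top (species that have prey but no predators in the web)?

Top species (has prey, but nothing eats it): Sp7, Sp12.
Count: 2.

2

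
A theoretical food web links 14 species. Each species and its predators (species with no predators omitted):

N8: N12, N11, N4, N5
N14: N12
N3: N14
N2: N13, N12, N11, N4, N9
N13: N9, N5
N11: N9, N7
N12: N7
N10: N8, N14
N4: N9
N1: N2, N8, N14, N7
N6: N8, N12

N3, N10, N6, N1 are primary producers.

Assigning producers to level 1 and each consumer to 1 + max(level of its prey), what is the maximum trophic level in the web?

4

Producers (level 1): N3, N10, N6, N1.
N1 → N2 → N13 → N5 gives N5 level 4.
No species has a prey at level 4, so no species reaches level 5.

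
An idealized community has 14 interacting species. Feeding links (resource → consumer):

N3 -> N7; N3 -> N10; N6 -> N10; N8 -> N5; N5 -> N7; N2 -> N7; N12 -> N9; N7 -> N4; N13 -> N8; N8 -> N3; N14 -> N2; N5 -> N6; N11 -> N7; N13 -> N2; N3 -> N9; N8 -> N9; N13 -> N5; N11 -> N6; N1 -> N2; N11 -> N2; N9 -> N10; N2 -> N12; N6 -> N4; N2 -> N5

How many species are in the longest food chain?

One longest chain: N13 → N8 → N5 → N6 → N4.
It has 5 species and 4 links.

5 species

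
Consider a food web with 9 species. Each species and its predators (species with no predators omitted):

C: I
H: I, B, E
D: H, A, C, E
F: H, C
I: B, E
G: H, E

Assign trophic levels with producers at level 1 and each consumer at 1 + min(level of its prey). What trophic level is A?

D is a producer → level 1.
A eats D → level 2.

Trophic level 2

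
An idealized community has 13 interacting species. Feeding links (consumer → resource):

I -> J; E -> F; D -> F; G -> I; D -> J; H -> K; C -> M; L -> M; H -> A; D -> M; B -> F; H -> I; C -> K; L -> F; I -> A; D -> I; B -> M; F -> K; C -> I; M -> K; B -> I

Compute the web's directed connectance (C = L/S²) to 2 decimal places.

C = 0.12

The web has S = 13 species and L = 21 feeding links.
C = L / S² = 21 / 169 = 0.1243 ≈ 0.12.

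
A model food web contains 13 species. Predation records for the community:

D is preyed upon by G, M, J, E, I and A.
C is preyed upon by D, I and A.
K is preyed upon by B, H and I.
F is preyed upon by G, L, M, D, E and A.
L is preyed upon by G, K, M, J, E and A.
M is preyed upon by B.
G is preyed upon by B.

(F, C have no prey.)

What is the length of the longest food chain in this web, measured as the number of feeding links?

One longest chain: F → L → K → I.
It has 4 species and 3 links.

3 links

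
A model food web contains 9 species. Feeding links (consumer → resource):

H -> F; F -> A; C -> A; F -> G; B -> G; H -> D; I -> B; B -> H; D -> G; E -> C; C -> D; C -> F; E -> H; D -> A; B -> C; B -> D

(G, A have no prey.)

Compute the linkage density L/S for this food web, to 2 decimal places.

L/S = 1.78

There are L = 16 links among S = 9 species.
L/S = 16/9 = 1.7778 ≈ 1.78.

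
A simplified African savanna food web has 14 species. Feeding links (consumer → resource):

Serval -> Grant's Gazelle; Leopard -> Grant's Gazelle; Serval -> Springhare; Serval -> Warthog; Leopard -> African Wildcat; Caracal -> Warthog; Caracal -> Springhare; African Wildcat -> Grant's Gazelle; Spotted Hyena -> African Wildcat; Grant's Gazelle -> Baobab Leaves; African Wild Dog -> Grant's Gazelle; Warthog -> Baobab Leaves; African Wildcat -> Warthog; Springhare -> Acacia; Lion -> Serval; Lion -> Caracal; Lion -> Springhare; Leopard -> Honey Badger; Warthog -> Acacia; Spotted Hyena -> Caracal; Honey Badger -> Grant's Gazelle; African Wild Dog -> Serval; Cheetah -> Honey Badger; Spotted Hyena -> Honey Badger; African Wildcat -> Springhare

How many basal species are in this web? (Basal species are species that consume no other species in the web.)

2

Basal species (no prey listed): Acacia, Baobab Leaves.
Count: 2.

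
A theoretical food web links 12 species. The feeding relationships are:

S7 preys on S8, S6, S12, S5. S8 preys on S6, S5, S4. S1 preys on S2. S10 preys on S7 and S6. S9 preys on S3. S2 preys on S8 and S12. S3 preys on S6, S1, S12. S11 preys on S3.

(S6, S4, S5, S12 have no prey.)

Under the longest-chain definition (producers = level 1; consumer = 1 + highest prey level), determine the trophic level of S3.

Trophic level 5

S6 is a producer → level 1.
S8 eats S6 (level 1); other prey at levels: S4 1, S5 1 → level 2.
S2 eats S8 (level 2); other prey at levels: S12 1 → level 3.
S1 eats S2 → level 4.
S3 eats S1 (level 4); other prey at levels: S6 1, S12 1 → level 5.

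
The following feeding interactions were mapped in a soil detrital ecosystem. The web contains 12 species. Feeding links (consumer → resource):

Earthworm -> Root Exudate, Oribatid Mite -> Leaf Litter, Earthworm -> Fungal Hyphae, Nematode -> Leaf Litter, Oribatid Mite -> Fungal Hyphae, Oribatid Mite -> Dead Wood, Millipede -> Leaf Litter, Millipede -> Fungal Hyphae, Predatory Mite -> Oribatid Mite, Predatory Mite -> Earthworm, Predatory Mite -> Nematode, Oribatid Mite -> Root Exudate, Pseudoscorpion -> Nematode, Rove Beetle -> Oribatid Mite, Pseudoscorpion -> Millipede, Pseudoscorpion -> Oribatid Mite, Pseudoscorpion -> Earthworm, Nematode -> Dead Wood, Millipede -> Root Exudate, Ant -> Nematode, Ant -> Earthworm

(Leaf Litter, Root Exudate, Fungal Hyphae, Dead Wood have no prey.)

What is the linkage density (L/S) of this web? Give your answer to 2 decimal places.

There are L = 21 links among S = 12 species.
L/S = 21/12 = 1.7500 ≈ 1.75.

L/S = 1.75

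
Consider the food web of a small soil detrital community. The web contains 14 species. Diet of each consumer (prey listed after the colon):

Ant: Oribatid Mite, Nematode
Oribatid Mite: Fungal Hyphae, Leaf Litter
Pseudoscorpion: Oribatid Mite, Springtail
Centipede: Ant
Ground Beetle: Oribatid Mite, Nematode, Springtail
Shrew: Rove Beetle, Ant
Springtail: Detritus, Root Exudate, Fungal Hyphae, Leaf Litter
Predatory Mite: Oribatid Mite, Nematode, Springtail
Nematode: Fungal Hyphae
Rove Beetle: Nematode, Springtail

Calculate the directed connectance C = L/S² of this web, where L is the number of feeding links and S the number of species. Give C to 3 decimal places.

C = 0.112

The web has S = 14 species and L = 22 feeding links.
C = L / S² = 22 / 196 = 0.1122 ≈ 0.112.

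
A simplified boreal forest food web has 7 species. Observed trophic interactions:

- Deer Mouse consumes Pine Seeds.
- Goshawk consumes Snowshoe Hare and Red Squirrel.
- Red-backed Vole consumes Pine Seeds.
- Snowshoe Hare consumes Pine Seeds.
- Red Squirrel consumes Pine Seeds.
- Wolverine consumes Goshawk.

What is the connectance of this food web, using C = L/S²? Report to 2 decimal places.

The web has S = 7 species and L = 7 feeding links.
C = L / S² = 7 / 49 = 0.1429 ≈ 0.14.

C = 0.14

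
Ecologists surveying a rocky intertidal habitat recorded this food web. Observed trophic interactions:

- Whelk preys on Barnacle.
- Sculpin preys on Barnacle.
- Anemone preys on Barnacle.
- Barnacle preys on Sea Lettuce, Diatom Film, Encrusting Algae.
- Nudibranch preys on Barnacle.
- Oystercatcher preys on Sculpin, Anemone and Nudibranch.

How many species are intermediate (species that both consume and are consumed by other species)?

4

Intermediate species (has both prey and predators): Barnacle, Anemone, Sculpin, Nudibranch.
Count: 4.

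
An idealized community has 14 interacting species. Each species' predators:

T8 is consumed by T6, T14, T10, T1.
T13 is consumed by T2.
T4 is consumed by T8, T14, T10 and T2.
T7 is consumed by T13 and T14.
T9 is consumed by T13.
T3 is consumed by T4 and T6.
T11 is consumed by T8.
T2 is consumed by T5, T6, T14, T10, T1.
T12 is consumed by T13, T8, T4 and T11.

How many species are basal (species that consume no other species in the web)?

4

Basal species (no prey listed): T12, T3, T7, T9.
Count: 4.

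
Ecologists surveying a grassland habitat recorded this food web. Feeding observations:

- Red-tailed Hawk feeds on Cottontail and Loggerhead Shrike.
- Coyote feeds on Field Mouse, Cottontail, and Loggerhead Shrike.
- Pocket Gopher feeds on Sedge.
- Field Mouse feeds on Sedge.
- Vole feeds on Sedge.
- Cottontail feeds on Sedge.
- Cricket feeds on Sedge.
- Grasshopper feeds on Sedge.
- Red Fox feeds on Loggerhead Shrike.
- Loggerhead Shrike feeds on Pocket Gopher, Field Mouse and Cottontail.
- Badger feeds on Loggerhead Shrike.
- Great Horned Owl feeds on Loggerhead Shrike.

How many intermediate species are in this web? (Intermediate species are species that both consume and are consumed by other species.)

Intermediate species (has both prey and predators): Pocket Gopher, Field Mouse, Cottontail, Loggerhead Shrike.
Count: 4.

4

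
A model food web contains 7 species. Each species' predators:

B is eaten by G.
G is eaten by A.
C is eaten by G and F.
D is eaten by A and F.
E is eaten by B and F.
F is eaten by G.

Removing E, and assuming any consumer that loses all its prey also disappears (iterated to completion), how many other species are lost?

1

Remove E.
Round 1: B (all prey gone) → extinct.
No further losses. Total secondary extinctions: 1.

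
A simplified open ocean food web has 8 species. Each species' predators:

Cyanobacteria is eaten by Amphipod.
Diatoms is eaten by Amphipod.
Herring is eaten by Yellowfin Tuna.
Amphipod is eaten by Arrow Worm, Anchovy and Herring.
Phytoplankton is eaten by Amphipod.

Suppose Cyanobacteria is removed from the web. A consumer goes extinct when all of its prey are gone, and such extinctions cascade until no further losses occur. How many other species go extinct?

0

Remove Cyanobacteria.
Every predator of it retains at least one other prey: Amphipod still has Phytoplankton, Diatoms.
No consumer loses all prey, so no secondary extinctions occur.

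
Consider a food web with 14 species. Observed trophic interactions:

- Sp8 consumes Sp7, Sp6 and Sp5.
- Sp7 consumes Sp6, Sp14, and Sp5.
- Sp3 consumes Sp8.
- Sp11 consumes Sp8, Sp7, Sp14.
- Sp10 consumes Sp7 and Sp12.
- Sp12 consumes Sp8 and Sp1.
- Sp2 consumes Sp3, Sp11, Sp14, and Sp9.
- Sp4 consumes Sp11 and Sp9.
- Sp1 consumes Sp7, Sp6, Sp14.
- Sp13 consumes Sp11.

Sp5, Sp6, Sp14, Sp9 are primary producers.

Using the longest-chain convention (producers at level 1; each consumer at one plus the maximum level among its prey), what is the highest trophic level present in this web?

Producers (level 1): Sp5, Sp6, Sp14, Sp9.
Sp5 → Sp7 → Sp8 → Sp11 → Sp13 gives Sp13 level 5.
No species has a prey at level 5, so no species reaches level 6.

5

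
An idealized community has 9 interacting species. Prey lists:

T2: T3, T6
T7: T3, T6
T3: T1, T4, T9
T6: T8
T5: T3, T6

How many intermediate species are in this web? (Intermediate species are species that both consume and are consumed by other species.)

Intermediate species (has both prey and predators): T3, T6.
Count: 2.

2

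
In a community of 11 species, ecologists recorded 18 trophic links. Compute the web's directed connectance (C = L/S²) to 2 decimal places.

C = 0.15

The web has S = 11 species and L = 18 feeding links.
C = L / S² = 18 / 121 = 0.1488 ≈ 0.15.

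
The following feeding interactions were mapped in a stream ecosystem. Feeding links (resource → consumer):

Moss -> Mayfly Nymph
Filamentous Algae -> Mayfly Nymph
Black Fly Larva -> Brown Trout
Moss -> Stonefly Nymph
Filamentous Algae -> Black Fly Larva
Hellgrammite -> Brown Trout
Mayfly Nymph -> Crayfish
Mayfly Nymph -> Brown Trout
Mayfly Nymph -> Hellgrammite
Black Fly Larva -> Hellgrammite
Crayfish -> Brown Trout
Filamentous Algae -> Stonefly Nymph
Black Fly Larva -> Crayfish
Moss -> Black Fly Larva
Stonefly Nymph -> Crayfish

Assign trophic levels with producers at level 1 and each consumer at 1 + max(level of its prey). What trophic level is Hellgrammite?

Moss is a producer → level 1.
Mayfly Nymph eats Moss (level 1); other prey at levels: Filamentous Algae 1 → level 2.
Hellgrammite eats Mayfly Nymph (level 2); other prey at levels: Black Fly Larva 2 → level 3.

Trophic level 3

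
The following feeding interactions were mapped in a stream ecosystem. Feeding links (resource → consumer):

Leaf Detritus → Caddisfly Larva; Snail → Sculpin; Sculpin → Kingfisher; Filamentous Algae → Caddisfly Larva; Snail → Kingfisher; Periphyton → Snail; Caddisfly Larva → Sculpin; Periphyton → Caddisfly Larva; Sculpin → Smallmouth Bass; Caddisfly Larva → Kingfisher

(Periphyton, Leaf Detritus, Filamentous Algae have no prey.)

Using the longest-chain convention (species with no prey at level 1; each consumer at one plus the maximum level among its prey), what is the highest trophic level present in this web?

Basal resources (level 1): Periphyton, Leaf Detritus, Filamentous Algae.
Periphyton → Snail → Sculpin → Kingfisher gives Kingfisher level 4.
No species has a prey at level 4, so no species reaches level 5.

4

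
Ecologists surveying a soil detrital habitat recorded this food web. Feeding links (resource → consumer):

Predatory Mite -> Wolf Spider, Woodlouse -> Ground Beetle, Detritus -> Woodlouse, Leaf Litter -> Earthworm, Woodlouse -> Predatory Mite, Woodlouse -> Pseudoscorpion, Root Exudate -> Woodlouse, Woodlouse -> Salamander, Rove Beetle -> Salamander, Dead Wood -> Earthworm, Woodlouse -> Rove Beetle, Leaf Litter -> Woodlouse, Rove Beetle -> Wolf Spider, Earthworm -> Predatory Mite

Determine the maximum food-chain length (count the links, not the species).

One longest chain: Detritus → Woodlouse → Rove Beetle → Salamander.
It has 4 species and 3 links.

3 links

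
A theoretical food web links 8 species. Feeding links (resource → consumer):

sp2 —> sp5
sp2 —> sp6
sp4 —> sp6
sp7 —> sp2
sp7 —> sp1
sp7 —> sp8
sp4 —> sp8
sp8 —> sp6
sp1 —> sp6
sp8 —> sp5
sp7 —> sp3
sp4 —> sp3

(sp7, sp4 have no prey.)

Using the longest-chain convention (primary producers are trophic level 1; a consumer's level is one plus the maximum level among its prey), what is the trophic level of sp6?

Trophic level 3

sp7 is a producer → level 1.
sp8 eats sp7 (level 1); other prey at levels: sp4 1 → level 2.
sp6 eats sp8 (level 2); other prey at levels: sp4 1, sp1 2, sp2 2 → level 3.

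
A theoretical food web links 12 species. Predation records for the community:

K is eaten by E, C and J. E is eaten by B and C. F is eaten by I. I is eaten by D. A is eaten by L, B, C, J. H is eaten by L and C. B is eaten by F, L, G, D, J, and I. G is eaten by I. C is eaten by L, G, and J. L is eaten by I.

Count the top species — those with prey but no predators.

Top species (has prey, but nothing eats it): J, D.
Count: 2.

2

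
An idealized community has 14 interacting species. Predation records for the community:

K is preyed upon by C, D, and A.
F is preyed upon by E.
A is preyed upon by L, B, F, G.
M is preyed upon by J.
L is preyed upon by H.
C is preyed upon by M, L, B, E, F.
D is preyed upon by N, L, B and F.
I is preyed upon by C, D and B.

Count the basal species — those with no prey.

2

Basal species (no prey listed): K, I.
Count: 2.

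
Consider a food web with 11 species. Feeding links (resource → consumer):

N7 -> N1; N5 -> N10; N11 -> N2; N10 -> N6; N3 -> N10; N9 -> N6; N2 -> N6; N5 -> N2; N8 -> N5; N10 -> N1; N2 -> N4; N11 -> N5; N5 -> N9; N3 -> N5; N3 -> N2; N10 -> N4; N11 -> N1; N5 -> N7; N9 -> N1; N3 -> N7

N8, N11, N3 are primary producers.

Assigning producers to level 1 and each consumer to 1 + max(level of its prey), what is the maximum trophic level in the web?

4

Producers (level 1): N8, N11, N3.
N8 → N5 → N10 → N6 gives N6 level 4.
No species has a prey at level 4, so no species reaches level 5.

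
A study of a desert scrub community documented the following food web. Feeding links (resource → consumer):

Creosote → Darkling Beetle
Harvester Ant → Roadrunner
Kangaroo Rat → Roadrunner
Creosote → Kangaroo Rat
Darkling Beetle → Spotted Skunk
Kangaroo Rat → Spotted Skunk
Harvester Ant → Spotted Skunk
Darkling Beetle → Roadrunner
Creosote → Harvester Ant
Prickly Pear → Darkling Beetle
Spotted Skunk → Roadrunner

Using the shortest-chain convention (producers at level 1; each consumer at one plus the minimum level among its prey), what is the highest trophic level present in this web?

Producers (level 1): Creosote, Prickly Pear.
Following each consumer down to its lowest-level prey: Creosote → Harvester Ant → Roadrunner (levels 1 through 3).
All prey of Roadrunner (Harvester Ant 2, Kangaroo Rat 2, Darkling Beetle 2, Spotted Skunk 3) are at level 2 or above, so Roadrunner is at level 1 + 2 = 3.
Every consumer has at least one prey at level 2 or below, so none exceeds level 3.

3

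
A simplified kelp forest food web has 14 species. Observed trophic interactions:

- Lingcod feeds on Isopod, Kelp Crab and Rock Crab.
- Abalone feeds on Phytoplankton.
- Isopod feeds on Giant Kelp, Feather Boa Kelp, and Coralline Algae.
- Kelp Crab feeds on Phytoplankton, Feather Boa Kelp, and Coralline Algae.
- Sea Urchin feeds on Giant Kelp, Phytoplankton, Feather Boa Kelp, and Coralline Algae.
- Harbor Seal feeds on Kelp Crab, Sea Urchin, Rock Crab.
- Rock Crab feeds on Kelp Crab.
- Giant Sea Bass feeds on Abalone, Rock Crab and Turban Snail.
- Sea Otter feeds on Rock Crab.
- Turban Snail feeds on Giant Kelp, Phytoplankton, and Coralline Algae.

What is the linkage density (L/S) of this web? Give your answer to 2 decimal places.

There are L = 25 links among S = 14 species.
L/S = 25/14 = 1.7857 ≈ 1.79.

L/S = 1.79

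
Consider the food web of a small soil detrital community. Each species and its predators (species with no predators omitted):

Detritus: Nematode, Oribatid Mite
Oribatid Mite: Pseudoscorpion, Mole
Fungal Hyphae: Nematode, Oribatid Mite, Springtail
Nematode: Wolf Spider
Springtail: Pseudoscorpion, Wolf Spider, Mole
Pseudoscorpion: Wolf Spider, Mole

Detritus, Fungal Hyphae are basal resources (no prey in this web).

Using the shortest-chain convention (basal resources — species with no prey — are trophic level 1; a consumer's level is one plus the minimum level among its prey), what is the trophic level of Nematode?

Detritus has no prey (basal) → level 1.
Nematode eats Detritus → level 2.

Trophic level 2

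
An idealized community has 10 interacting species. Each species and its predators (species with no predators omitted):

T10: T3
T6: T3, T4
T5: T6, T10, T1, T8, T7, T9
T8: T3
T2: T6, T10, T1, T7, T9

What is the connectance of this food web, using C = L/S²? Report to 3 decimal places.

C = 0.150

The web has S = 10 species and L = 15 feeding links.
C = L / S² = 15 / 100 = 0.1500 ≈ 0.150.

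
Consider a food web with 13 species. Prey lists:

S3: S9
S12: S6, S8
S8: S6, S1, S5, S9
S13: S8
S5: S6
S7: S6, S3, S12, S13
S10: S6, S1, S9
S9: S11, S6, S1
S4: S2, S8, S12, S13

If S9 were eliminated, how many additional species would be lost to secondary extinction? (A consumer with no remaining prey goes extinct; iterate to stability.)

Remove S9.
Round 1: S3 (all prey gone) → extinct.
No further losses. Total secondary extinctions: 1.

1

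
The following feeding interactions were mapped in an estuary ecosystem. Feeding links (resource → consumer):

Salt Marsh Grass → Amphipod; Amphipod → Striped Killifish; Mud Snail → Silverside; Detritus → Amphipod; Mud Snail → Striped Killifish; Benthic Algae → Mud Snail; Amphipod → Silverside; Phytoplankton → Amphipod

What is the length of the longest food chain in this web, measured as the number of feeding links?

2 links

One longest chain: Salt Marsh Grass → Amphipod → Striped Killifish.
It has 3 species and 2 links.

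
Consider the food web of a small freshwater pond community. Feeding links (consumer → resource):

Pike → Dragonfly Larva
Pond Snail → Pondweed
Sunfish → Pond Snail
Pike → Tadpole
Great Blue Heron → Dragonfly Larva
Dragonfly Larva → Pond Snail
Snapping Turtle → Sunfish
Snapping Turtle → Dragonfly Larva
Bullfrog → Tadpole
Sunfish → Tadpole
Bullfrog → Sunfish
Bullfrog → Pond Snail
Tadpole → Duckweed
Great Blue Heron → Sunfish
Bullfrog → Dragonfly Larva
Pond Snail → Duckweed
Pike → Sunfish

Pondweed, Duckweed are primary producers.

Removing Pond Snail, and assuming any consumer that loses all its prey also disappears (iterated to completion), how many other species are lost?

Remove Pond Snail.
Round 1: Dragonfly Larva (all prey gone) → extinct.
No further losses. Total secondary extinctions: 1.

1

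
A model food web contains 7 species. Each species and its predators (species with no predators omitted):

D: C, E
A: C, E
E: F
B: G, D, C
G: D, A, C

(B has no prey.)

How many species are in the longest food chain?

One longest chain: B → G → D → E → F.
It has 5 species and 4 links.

5 species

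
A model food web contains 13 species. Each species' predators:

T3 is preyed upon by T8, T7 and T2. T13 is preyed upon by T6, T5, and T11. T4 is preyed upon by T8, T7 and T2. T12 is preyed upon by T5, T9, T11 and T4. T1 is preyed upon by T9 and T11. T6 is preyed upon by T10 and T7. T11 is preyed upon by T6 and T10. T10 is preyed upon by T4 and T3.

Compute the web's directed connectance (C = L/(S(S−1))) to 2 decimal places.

The web has S = 13 species and L = 21 feeding links.
C = L / (S(S−1)) = 21 / 156 = 0.1346 ≈ 0.13.

C = 0.13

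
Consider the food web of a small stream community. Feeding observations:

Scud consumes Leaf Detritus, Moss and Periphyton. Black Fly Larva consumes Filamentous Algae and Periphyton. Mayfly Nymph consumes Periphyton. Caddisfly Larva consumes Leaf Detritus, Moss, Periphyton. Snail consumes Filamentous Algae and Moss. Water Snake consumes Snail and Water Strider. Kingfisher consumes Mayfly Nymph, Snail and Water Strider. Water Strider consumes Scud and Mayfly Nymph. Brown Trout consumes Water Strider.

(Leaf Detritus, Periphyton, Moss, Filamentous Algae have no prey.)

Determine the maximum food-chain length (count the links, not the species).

3 links

One longest chain: Leaf Detritus → Scud → Water Strider → Water Snake.
It has 4 species and 3 links.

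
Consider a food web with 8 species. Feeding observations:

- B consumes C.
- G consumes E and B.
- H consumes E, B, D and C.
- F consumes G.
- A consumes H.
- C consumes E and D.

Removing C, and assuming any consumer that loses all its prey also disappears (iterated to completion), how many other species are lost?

Remove C.
Round 1: B (all prey gone) → extinct.
No further losses. Total secondary extinctions: 1.

1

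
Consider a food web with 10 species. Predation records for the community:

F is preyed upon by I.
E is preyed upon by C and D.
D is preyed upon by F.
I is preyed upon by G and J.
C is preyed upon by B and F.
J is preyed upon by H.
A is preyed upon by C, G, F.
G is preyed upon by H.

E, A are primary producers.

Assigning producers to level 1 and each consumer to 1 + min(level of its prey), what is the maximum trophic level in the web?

Producers (level 1): E, A.
Following each consumer down to its lowest-level prey: A → F → I → J (levels 1 through 4).
All prey of J (I 3) are at level 3 or above, so J is at level 1 + 3 = 4.
Every consumer has at least one prey at level 3 or below, so none exceeds level 4.

4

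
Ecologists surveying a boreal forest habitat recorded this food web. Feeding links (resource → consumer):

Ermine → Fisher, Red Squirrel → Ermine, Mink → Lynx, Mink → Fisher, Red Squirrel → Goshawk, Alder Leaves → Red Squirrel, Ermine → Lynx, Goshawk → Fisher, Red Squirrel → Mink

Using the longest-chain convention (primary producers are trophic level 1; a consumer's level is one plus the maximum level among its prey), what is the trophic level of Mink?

Alder Leaves is a producer → level 1.
Red Squirrel eats Alder Leaves → level 2.
Mink eats Red Squirrel → level 3.

Trophic level 3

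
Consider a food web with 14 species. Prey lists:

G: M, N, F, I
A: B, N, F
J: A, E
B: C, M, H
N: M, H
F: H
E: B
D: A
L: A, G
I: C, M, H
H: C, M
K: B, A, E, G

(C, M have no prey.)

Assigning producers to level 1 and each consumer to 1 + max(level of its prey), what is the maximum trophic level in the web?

5

Producers (level 1): C, M.
C → H → N → G → L gives L level 5.
No species has a prey at level 5, so no species reaches level 6.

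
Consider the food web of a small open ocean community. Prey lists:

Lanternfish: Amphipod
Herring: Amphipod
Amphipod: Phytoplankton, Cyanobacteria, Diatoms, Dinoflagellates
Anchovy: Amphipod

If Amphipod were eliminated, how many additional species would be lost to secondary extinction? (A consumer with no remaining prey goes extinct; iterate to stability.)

Remove Amphipod.
Round 1: Herring (all prey gone), Lanternfish (all prey gone), Anchovy (all prey gone) → extinct.
No further losses. Total secondary extinctions: 3.

3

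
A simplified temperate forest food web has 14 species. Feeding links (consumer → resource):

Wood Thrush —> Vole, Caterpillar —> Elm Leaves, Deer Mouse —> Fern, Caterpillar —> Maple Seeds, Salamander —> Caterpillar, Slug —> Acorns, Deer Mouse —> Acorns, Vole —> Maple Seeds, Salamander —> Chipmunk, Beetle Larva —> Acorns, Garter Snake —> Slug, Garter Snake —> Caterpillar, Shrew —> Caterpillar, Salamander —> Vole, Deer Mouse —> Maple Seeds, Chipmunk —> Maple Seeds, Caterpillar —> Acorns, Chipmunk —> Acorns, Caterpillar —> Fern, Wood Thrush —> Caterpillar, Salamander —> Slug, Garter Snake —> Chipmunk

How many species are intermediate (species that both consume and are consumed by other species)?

4

Intermediate species (has both prey and predators): Chipmunk, Caterpillar, Slug, Vole.
Count: 4.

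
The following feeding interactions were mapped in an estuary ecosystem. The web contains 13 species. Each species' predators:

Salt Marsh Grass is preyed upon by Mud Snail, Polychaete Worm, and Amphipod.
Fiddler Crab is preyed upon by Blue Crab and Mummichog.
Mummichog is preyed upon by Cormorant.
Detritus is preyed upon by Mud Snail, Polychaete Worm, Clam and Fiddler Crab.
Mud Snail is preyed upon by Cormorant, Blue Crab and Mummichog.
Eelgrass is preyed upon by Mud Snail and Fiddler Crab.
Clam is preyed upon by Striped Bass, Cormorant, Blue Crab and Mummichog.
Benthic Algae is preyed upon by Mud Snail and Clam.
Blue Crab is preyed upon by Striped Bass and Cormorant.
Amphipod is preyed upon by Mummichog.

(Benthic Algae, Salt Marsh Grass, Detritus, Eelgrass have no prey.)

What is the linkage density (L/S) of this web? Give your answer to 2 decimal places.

L/S = 1.85

There are L = 24 links among S = 13 species.
L/S = 24/13 = 1.8462 ≈ 1.85.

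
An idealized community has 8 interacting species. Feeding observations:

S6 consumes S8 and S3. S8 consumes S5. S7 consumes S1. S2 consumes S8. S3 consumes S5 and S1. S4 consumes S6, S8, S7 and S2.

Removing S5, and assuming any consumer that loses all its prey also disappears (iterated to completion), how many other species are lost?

2

Remove S5.
Round 1: S8 (all prey gone) → extinct.
Round 2: S2 (all prey gone) → extinct.
No further losses. Total secondary extinctions: 2.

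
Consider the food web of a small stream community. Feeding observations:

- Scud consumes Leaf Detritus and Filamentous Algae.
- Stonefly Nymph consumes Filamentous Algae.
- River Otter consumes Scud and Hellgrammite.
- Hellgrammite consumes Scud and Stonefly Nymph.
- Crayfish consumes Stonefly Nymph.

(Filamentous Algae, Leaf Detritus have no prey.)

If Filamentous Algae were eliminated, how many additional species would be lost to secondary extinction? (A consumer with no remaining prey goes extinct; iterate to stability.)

Remove Filamentous Algae.
Round 1: Stonefly Nymph (all prey gone) → extinct.
Round 2: Crayfish (all prey gone) → extinct.
No further losses. Total secondary extinctions: 2.

2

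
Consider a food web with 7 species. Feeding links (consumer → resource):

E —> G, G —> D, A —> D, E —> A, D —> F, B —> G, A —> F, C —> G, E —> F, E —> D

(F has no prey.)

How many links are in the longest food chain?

One longest chain: F → D → G → C.
It has 4 species and 3 links.

3 links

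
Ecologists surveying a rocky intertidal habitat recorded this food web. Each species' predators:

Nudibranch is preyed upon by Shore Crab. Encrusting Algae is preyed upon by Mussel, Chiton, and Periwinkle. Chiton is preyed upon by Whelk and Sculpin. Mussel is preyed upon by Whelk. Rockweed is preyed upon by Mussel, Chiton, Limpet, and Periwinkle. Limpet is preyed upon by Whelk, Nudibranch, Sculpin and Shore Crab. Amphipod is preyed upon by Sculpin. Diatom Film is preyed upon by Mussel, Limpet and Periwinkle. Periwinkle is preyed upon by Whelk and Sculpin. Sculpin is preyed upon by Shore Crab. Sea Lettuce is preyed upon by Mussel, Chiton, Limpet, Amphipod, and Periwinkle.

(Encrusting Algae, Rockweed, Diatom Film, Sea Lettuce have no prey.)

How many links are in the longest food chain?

One longest chain: Rockweed → Limpet → Nudibranch → Shore Crab.
It has 4 species and 3 links.

3 links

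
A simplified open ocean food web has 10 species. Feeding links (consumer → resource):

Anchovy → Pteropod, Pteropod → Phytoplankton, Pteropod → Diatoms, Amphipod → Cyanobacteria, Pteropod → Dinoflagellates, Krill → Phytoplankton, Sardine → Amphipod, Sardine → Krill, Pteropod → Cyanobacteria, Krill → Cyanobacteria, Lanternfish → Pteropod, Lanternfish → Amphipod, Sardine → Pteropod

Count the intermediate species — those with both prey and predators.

Intermediate species (has both prey and predators): Amphipod, Pteropod, Krill.
Count: 3.

3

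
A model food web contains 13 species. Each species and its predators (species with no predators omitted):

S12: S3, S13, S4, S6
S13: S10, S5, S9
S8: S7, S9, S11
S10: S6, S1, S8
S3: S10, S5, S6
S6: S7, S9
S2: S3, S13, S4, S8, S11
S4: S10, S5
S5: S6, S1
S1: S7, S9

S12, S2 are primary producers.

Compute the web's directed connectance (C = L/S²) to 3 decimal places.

C = 0.172

The web has S = 13 species and L = 29 feeding links.
C = L / S² = 29 / 169 = 0.1716 ≈ 0.172.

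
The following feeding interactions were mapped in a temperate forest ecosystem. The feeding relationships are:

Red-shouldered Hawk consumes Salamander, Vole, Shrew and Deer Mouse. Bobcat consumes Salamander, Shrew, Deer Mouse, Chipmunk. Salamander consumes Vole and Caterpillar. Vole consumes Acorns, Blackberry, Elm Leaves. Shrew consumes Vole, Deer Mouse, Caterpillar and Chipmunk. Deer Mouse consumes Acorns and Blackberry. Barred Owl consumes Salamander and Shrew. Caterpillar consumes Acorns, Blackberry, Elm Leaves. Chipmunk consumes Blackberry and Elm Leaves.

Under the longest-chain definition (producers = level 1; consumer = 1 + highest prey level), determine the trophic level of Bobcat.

Blackberry is a producer → level 1.
Deer Mouse eats Blackberry (level 1); other prey at levels: Acorns 1 → level 2.
Shrew eats Deer Mouse (level 2); other prey at levels: Vole 2, Chipmunk 2, Caterpillar 2 → level 3.
Bobcat eats Shrew (level 3); other prey at levels: Deer Mouse 2, Chipmunk 2, Salamander 3 → level 4.

Trophic level 4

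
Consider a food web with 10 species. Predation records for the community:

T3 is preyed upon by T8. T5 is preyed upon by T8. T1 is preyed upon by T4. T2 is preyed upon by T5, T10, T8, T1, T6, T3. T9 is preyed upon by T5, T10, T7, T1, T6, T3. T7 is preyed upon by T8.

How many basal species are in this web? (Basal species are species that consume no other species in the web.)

Basal species (no prey listed): T2, T9.
Count: 2.

2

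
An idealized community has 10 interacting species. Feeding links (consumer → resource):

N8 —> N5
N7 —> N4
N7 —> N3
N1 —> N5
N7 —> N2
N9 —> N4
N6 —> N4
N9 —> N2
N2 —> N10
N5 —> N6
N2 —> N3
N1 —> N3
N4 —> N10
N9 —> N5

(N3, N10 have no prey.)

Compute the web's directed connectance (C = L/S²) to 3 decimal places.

The web has S = 10 species and L = 14 feeding links.
C = L / S² = 14 / 100 = 0.1400 ≈ 0.140.

C = 0.140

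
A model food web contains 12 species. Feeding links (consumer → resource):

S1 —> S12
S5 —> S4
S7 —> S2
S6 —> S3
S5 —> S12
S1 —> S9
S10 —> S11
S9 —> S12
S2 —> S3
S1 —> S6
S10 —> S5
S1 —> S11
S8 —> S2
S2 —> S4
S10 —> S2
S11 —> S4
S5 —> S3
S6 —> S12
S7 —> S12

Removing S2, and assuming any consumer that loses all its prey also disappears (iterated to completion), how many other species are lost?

Remove S2.
Round 1: S8 (all prey gone) → extinct.
No further losses. Total secondary extinctions: 1.

1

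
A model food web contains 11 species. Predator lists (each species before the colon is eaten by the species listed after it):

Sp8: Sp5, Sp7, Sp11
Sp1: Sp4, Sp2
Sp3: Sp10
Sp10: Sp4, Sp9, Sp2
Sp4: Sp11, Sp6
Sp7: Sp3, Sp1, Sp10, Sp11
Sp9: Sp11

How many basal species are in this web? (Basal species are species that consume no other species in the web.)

Basal species (no prey listed): Sp8.
Count: 1.

1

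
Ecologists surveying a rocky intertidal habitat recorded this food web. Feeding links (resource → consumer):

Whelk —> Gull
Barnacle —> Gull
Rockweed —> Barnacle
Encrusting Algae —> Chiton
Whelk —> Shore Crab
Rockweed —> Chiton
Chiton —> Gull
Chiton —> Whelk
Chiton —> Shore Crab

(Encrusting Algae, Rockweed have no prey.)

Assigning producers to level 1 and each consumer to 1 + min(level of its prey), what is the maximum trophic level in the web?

Producers (level 1): Encrusting Algae, Rockweed.
Following each consumer down to its lowest-level prey: Encrusting Algae → Chiton → Whelk (levels 1 through 3).
All prey of Whelk (Chiton 2) are at level 2 or above, so Whelk is at level 1 + 2 = 3.
Every consumer has at least one prey at level 2 or below, so none exceeds level 3.

3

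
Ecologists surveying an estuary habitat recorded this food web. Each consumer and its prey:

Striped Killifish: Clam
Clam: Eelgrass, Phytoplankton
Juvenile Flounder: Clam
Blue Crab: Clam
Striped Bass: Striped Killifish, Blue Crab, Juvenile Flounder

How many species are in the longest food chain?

4 species

One longest chain: Eelgrass → Clam → Striped Killifish → Striped Bass.
It has 4 species and 3 links.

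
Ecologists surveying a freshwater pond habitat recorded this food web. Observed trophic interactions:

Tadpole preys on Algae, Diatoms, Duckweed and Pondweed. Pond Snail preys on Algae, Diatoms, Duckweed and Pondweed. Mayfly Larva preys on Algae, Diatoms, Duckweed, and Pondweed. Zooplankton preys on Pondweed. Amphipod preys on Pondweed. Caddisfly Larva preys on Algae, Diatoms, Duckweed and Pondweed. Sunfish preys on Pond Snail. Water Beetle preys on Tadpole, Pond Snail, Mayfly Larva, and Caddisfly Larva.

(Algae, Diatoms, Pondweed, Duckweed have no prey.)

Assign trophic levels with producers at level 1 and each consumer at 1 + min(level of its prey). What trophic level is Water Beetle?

Trophic level 3

Algae is a producer → level 1.
Mayfly Larva eats Algae → level 2.
Water Beetle eats Mayfly Larva → level 3.
No prey of Water Beetle is below level 2, so 3 is the minimum.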